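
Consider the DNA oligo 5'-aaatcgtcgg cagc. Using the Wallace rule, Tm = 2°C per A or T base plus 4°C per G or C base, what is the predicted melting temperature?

44°C

Scanning the sequence gives C=4, A=4, T=2, G=4.
So N_AT = 6 and N_GC = 8.
Tm = 2(6) + 4(8) = 12 + 32 = 44°C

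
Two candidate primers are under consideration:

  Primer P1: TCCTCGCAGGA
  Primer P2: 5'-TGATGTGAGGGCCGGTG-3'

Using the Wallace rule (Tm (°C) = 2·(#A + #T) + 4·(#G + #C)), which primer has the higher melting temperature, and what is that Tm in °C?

Primer P2, 56°C

Primer P1: A+T=4, G+C=7 → Tm = 2(4)+4(7) = 36°C
Primer P2: A+T=6, G+C=11 → Tm = 2(6)+4(11) = 56°C
36°C vs 56°C → primer P2 is higher.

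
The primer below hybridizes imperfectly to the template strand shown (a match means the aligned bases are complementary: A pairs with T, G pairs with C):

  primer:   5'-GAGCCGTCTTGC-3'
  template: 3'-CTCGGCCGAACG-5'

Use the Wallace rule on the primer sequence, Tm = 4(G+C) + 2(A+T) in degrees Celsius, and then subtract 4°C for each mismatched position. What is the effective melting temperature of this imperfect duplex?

Primer base counts: A=1, T=3, G=4, C=4 → A+T=4, G+C=8
Perfect-match Tm = 2(4) + 4(8) = 8 + 32 = 40°C
Mismatches (positions where the bases are not complementary): 1 (at position 7)
Effective Tm = 40 − 1×4 = 40 − 4 = 36°C

36°C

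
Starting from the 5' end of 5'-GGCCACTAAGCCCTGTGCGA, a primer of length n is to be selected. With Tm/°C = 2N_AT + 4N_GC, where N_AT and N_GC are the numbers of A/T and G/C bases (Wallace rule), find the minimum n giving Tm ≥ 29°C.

n = 10

First 9 bases: GGCCACTAA → Tm = 28°C (< 29°C)
First 10 bases: GGCCACTAAG → Tm = 32°C (≥ 29°C)
Since every base adds ≥2°C, Tm only increases with n, so the threshold is first crossed at n = 10.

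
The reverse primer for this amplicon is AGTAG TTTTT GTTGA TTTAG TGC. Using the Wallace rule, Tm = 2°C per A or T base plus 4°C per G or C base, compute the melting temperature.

60°C

Counting bases: T=12, A=4, G=6, C=1
A+T = 16, G+C = 7
Tm = 4·7 + 2·16 = 28 + 32 = 60°C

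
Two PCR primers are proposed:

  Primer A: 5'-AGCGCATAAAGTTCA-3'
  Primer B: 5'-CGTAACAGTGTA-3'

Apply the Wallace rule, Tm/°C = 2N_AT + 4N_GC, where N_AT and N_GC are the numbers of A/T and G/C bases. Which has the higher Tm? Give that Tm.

Primer A, 42°C

Primer A: A+T=9, G+C=6 → Tm = 2(9)+4(6) = 42°C
Primer B: A+T=7, G+C=5 → Tm = 2(7)+4(5) = 34°C
42°C vs 34°C → primer A is higher.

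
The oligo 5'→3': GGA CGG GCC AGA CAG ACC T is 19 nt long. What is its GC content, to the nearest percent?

68%

Counting bases: G=7, C=6, T=1, A=5
G+C = 7 + 6 = 13 out of 19 bases
%GC = 13/19 × 100 = 68.42% ≈ 68%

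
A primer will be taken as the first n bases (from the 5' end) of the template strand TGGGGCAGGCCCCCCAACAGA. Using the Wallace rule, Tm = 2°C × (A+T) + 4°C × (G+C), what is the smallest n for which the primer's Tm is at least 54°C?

First 14 bases: TGGGGCAGGCCCCC → Tm = 52°C (< 54°C)
First 15 bases: TGGGGCAGGCCCCCC → Tm = 56°C (≥ 54°C)
Each additional base adds 2°C (A/T) or 4°C (G/C), so Tm is non-decreasing in n; n = 15 is the first length to reach 54°C.

n = 15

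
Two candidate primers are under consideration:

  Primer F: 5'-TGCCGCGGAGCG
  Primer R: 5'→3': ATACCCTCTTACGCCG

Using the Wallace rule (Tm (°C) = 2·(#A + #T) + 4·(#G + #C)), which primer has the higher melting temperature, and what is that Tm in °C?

Primer F: A+T=2, G+C=10 → Tm = 2(2)+4(10) = 44°C
Primer R: A+T=7, G+C=9 → Tm = 2(7)+4(9) = 50°C
44°C vs 50°C → primer R is higher.

Primer R, 50°C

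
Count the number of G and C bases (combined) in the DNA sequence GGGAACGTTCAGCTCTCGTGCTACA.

Scanning the sequence gives C=7, A=5, T=6, G=7.
Total G or C: 7 + 7 = 14

14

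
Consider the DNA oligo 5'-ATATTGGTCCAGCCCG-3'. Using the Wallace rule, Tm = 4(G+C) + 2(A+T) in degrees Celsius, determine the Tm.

Base counts: T=4, A=3, C=5, G=4
AT pairs contribute 7, GC pairs contribute 9.
Tm = 2×7 + 4×9 = 50°C

50°C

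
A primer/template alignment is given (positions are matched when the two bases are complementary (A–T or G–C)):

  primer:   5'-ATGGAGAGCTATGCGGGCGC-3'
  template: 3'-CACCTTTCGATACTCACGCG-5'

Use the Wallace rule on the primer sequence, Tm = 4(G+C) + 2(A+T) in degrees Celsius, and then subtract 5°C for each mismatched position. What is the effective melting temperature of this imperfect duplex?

46°C

Primer base counts: A=4, T=3, G=9, C=4 → A+T=7, G+C=13
Perfect-match Tm = 2(7) + 4(13) = 14 + 52 = 66°C
Mismatches (positions where the bases are not complementary): 4 (at positions 1, 6, 14, 16)
Effective Tm = 66 − 4×5 = 66 − 20 = 46°C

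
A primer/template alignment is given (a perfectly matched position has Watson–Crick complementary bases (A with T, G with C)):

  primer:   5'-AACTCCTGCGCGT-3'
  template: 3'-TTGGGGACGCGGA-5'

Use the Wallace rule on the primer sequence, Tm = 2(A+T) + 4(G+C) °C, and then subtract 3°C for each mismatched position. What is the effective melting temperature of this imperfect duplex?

36°C

Primer base counts: A=2, T=3, G=3, C=5 → A+T=5, G+C=8
Perfect-match Tm = 2(5) + 4(8) = 10 + 32 = 42°C
Mismatches (positions where the bases are not complementary): 2 (at positions 4, 12)
Effective Tm = 42 − 2×3 = 42 − 6 = 36°C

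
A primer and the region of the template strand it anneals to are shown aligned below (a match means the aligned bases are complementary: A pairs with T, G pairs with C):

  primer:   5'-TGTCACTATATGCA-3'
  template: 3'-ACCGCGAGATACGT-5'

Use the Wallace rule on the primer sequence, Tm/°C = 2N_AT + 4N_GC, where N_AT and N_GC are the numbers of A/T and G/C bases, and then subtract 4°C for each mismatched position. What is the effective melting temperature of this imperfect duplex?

Primer base counts: A=4, T=5, G=2, C=3 → A+T=9, G+C=5
Perfect-match Tm = 2(9) + 4(5) = 18 + 20 = 38°C
Mismatches (positions where the bases are not complementary): 3 (at positions 3, 5, 8)
Effective Tm = 38 − 3×4 = 38 − 12 = 26°C

26°C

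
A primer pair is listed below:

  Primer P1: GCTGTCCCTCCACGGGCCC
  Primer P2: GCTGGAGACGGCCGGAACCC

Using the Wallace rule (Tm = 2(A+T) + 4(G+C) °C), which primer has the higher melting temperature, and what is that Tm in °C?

Primer P1: A+T=4, G+C=15 → Tm = 2(4)+4(15) = 68°C
Primer P2: A+T=5, G+C=15 → Tm = 2(5)+4(15) = 70°C
68°C vs 70°C → primer P2 is higher.

Primer P2, 70°C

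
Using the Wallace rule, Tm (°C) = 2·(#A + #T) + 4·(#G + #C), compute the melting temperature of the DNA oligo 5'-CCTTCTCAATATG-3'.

Base counts: A=3, T=5, G=1, C=4
A+T = 8, G+C = 5
Tm = 4·5 + 2·8 = 20 + 16 = 36°C

36°C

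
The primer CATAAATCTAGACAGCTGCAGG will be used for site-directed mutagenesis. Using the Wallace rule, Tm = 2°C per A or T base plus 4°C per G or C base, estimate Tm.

64°C

Base counts: C=5, G=5, T=4, A=8
AT pairs contribute 12, GC pairs contribute 10.
Tm = 2(12) + 4(10) = 24 + 40 = 64°C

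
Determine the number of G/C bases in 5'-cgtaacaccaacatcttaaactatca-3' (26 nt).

Counting bases: G=1, T=6, A=11, C=8
G+C = 1 + 8 = 9

9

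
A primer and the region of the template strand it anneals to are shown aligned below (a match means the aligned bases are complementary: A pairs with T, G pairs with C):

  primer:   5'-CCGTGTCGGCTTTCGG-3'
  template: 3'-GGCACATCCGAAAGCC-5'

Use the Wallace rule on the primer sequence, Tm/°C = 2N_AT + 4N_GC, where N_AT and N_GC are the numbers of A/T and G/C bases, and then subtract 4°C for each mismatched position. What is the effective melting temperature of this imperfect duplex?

50°C

Primer base counts: A=0, T=5, G=6, C=5 → A+T=5, G+C=11
Perfect-match Tm = 2(5) + 4(11) = 10 + 44 = 54°C
Mismatches (positions where the bases are not complementary): 1 (at position 7)
Effective Tm = 54 − 1×4 = 54 − 4 = 50°C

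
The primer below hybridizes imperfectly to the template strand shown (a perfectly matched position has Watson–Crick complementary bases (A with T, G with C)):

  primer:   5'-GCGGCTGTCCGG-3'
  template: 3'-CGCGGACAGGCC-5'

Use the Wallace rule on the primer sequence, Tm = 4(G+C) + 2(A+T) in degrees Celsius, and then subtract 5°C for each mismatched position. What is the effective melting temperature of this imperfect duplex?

39°C

Primer base counts: A=0, T=2, G=6, C=4 → A+T=2, G+C=10
Perfect-match Tm = 2(2) + 4(10) = 4 + 40 = 44°C
Mismatches (positions where the bases are not complementary): 1 (at position 4)
Effective Tm = 44 − 1×5 = 44 − 5 = 39°C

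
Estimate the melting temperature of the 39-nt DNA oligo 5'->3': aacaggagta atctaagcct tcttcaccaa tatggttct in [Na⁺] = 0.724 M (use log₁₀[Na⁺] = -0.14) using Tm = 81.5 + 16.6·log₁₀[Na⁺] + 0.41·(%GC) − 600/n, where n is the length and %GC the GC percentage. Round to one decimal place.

Length n = 39. Counting bases: G=6, A=12, C=9, T=12
G+C = 15, so %GC = 15/39 × 100 = 38.462%
Salt term: 16.6 × (-0.14) = -2.324
GC term: 0.41 × 38.462 = 15.769; length term: −600/39 = −15.385
Tm = 81.5 + (-2.324) + 15.769 − 15.385 = 79.56 → 79.6°C

79.6°C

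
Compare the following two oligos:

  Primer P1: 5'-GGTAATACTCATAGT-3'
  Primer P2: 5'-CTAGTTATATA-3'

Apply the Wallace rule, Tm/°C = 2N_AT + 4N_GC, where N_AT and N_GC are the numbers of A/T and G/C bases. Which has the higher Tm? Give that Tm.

Primer P1, 40°C

Primer P1: A+T=10, G+C=5 → Tm = 2(10)+4(5) = 40°C
Primer P2: A+T=9, G+C=2 → Tm = 2(9)+4(2) = 26°C
40°C vs 26°C → primer P1 is higher.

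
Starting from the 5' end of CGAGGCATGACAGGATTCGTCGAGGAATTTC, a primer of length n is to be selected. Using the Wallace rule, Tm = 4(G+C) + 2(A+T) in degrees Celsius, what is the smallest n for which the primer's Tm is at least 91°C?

First 30 bases: CGAGGCATGACAGGATTCGTCGAGGAATTT → Tm = 90°C (< 91°C)
First 31 bases: CGAGGCATGACAGGATTCGTCGAGGAATTTC → Tm = 94°C (≥ 91°C)
Each additional base adds 2°C (A/T) or 4°C (G/C), so Tm is non-decreasing in n; n = 31 is the first length to reach 91°C.

n = 31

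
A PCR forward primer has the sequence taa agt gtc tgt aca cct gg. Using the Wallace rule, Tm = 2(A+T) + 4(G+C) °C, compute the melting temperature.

58°C

Base counts: G=5, C=4, T=6, A=5
So N_AT = 11 and N_GC = 9.
Tm = 2(11) + 4(9) = 22 + 36 = 58°C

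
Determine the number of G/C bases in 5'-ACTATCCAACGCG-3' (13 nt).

G=2, A=4, C=5, T=2
Total G or C: 2 + 5 = 7

7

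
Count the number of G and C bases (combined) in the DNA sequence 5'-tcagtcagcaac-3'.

6

G=2, A=4, T=2, C=4
Total G or C: 2 + 4 = 6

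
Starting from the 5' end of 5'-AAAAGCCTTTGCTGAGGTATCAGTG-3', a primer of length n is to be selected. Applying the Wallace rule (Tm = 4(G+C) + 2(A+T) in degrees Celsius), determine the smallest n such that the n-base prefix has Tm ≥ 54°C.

n = 19

First 18 bases: AAAAGCCTTTGCTGAGGT → Tm = 52°C (< 54°C)
First 19 bases: AAAAGCCTTTGCTGAGGTA → Tm = 54°C (≥ 54°C)
Since every base adds ≥2°C, Tm only increases with n, so the threshold is first crossed at n = 19.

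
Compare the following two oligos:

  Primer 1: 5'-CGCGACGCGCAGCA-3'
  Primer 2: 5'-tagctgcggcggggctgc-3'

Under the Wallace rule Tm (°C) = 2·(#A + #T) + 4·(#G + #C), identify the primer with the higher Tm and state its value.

Primer 1: A+T=3, G+C=11 → Tm = 2(3)+4(11) = 50°C
Primer 2: A+T=4, G+C=14 → Tm = 2(4)+4(14) = 64°C
50°C vs 64°C → primer 2 is higher.

Primer 2, 64°C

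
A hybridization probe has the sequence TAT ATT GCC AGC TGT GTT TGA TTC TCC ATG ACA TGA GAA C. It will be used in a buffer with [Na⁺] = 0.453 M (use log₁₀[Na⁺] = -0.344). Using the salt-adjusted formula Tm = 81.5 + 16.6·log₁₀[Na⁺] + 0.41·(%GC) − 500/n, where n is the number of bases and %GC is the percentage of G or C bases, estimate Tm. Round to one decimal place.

Length n = 40. Base counts: C=8, G=8, T=14, A=10
G+C = 16, so %GC = 16/40 × 100 = 40%
Salt term: 16.6 × (-0.344) = -5.71
GC term: 0.41 × 40 = 16.4; length term: −500/40 = −12.5
Tm = 81.5 + (-5.71) + 16.4 − 12.5 = 79.69 → 79.7°C

79.7°C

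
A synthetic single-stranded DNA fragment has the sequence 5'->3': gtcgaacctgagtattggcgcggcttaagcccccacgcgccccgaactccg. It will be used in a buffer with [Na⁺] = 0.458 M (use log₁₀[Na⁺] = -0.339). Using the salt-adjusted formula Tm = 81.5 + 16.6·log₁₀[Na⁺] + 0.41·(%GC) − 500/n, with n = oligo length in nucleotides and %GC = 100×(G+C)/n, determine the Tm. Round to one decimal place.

93.4°C

Length n = 51. Counting bases: G=14, T=8, A=9, C=20
G+C = 34, so %GC = 34/51 × 100 = 66.667%
Salt term: 16.6 × (-0.339) = -5.627
GC term: 0.41 × 66.667 = 27.333; length term: −500/51 = −9.804
Tm = 81.5 + (-5.627) + 27.333 − 9.804 = 93.402 → 93.4°C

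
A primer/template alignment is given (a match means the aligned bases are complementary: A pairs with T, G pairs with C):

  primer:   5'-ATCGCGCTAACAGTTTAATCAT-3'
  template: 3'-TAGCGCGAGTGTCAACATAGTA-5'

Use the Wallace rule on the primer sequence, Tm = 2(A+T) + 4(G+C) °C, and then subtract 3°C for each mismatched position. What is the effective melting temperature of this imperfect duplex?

51°C

Primer base counts: A=7, T=7, G=3, C=5 → A+T=14, G+C=8
Perfect-match Tm = 2(14) + 4(8) = 28 + 32 = 60°C
Mismatches (positions where the bases are not complementary): 3 (at positions 9, 16, 17)
Effective Tm = 60 − 3×3 = 60 − 9 = 51°C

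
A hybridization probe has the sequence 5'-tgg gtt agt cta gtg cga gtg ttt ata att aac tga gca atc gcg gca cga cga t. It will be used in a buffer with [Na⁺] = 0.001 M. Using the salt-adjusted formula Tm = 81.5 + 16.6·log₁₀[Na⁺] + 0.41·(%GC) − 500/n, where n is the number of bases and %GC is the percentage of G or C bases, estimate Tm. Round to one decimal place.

Length n = 55. Base counts: T=16, A=14, C=9, G=16
G+C = 25, so %GC = 25/55 × 100 = 45.455%
Salt term: 16.6 × (-3) = -49.8
GC term: 0.41 × 45.455 = 18.637; length term: −500/55 = −9.091
Tm = 81.5 + (-49.8) + 18.637 − 9.091 = 41.246 → 41.2°C

41.2°C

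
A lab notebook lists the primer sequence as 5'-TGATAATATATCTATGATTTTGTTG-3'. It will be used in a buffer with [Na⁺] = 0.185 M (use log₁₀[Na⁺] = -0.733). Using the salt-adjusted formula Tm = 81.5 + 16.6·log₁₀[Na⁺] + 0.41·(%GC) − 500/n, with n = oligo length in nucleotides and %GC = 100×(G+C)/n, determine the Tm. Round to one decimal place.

57.5°C

Length n = 25. Counting bases: T=13, A=7, C=1, G=4
G+C = 5, so %GC = 5/25 × 100 = 20%
Salt term: 16.6 × (-0.733) = -12.168
GC term: 0.41 × 20 = 8.2; length term: −500/25 = −20
Tm = 81.5 + (-12.168) + 8.2 − 20 = 57.532 → 57.5°C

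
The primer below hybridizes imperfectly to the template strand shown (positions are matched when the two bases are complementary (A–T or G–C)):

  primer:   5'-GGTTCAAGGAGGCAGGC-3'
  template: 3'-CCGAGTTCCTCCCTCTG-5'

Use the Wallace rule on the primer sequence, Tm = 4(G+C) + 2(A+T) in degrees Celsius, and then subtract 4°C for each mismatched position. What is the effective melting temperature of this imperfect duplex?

Primer base counts: A=4, T=2, G=8, C=3 → A+T=6, G+C=11
Perfect-match Tm = 2(6) + 4(11) = 12 + 44 = 56°C
Mismatches (positions where the bases are not complementary): 3 (at positions 3, 13, 16)
Effective Tm = 56 − 3×4 = 56 − 12 = 44°C

44°C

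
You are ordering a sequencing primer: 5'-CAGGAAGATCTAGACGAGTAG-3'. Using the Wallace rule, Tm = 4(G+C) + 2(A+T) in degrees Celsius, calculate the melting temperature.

62°C

Base counts: G=7, A=8, T=3, C=3
So N_AT = 11 and N_GC = 10.
Tm = 2×11 + 4×10 = 62°C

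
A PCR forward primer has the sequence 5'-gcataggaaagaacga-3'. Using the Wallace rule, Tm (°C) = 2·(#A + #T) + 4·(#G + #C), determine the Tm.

46°C

Base counts: A=8, C=2, G=5, T=1
AT pairs contribute 9, GC pairs contribute 7.
Tm = 2×9 + 4×7 = 46°C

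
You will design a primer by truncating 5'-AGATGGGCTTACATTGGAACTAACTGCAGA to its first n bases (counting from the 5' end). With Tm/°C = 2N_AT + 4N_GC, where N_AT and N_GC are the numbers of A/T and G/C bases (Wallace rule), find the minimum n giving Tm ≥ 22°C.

n = 7

First 6 bases: AGATGG → Tm = 18°C (< 22°C)
First 7 bases: AGATGGG → Tm = 22°C (≥ 22°C)
Since every base adds ≥2°C, Tm only increases with n, so the threshold is first crossed at n = 7.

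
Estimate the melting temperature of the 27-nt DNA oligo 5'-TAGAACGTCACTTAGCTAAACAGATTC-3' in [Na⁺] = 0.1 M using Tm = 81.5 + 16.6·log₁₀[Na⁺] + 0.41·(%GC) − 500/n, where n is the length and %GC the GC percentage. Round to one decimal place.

Length n = 27. Scanning the sequence gives C=6, G=4, A=10, T=7.
G+C = 10, so %GC = 10/27 × 100 = 37.037%
Salt term: 16.6 × (-1) = -16.6
GC term: 0.41 × 37.037 = 15.185; length term: −500/27 = −18.519
Tm = 81.5 + (-16.6) + 15.185 − 18.519 = 61.566 → 61.6°C

61.6°C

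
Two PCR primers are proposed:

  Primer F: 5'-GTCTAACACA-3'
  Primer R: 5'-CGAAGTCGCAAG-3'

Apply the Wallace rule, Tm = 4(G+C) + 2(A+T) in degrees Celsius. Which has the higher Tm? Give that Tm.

Primer F: A+T=6, G+C=4 → Tm = 2(6)+4(4) = 28°C
Primer R: A+T=5, G+C=7 → Tm = 2(5)+4(7) = 38°C
28°C vs 38°C → primer R is higher.

Primer R, 38°C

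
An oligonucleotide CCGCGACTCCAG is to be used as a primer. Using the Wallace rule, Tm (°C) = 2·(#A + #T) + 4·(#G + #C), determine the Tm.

42°C

Scanning the sequence gives G=3, T=1, C=6, A=2.
So N_AT = 3 and N_GC = 9.
Tm = 2(3) + 4(9) = 6 + 36 = 42°C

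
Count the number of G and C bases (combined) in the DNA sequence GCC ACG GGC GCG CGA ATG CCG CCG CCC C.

Counting bases: T=1, A=3, C=14, G=10
Total G or C: 10 + 14 = 24

24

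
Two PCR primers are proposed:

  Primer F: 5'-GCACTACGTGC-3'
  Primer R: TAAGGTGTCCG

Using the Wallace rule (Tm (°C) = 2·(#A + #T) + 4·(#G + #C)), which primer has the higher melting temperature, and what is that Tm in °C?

Primer F, 36°C

Primer F: A+T=4, G+C=7 → Tm = 2(4)+4(7) = 36°C
Primer R: A+T=5, G+C=6 → Tm = 2(5)+4(6) = 34°C
36°C vs 34°C → primer F is higher.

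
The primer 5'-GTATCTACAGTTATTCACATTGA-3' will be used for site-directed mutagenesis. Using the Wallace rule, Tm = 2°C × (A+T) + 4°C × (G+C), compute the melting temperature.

60°C

Scanning the sequence gives C=4, G=3, T=9, A=7.
AT pairs contribute 16, GC pairs contribute 7.
Tm = 4·7 + 2·16 = 28 + 32 = 60°C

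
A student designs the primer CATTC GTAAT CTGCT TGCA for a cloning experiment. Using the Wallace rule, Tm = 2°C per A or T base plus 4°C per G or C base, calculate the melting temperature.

54°C

T=7, C=5, G=3, A=4
AT pairs contribute 11, GC pairs contribute 8.
Tm = 2(11) + 4(8) = 22 + 32 = 54°C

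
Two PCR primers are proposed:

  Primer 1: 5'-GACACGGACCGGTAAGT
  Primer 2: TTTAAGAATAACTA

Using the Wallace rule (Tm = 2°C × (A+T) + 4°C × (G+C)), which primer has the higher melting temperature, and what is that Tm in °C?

Primer 1: A+T=7, G+C=10 → Tm = 2(7)+4(10) = 54°C
Primer 2: A+T=12, G+C=2 → Tm = 2(12)+4(2) = 32°C
54°C vs 32°C → primer 1 is higher.

Primer 1, 54°C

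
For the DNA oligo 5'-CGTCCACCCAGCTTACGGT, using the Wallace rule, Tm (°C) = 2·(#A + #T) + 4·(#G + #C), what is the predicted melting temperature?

62°C

Counting bases: A=3, C=8, T=4, G=4
AT pairs contribute 7, GC pairs contribute 12.
Tm = 2(7) + 4(12) = 14 + 48 = 62°C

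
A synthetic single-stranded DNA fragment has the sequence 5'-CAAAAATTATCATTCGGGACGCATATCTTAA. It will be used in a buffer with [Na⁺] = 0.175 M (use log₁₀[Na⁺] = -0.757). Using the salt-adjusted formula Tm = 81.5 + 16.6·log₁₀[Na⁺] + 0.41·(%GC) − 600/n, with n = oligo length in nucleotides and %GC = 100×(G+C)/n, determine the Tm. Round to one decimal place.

62.8°C

Length n = 31. G=4, A=12, T=9, C=6
G+C = 10, so %GC = 10/31 × 100 = 32.258%
Salt term: 16.6 × (-0.757) = -12.566
GC term: 0.41 × 32.258 = 13.226; length term: −600/31 = −19.355
Tm = 81.5 + (-12.566) + 13.226 − 19.355 = 62.805 → 62.8°C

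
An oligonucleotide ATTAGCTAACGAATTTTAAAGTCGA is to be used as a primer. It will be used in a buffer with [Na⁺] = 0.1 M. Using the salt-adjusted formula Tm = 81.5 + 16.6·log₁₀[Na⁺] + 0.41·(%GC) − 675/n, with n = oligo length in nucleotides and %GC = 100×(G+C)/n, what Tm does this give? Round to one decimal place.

Length n = 25. Counting bases: A=10, T=8, C=3, G=4
G+C = 7, so %GC = 7/25 × 100 = 28%
Salt term: 16.6 × (-1) = -16.6
GC term: 0.41 × 28 = 11.48; length term: −675/25 = −27
Tm = 81.5 + (-16.6) + 11.48 − 27 = 49.38 → 49.4°C

49.4°C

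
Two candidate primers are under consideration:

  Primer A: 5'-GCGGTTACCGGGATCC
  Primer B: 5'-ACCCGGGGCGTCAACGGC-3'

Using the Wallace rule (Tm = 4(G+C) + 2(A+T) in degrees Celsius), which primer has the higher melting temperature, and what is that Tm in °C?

Primer A: A+T=5, G+C=11 → Tm = 2(5)+4(11) = 54°C
Primer B: A+T=4, G+C=14 → Tm = 2(4)+4(14) = 64°C
54°C vs 64°C → primer B is higher.

Primer B, 64°C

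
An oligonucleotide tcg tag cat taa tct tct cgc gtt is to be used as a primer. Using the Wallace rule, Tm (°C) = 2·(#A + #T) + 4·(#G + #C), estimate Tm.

Counting bases: T=10, G=4, C=6, A=4
A+T = 14, G+C = 10
Tm = 2(14) + 4(10) = 28 + 40 = 68°C

68°C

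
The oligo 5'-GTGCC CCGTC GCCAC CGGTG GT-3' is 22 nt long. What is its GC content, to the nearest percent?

Scanning the sequence gives G=8, C=9, A=1, T=4.
G+C = 8 + 9 = 17 out of 22 bases
%GC = 17/22 × 100 = 77.27% ≈ 77%

77%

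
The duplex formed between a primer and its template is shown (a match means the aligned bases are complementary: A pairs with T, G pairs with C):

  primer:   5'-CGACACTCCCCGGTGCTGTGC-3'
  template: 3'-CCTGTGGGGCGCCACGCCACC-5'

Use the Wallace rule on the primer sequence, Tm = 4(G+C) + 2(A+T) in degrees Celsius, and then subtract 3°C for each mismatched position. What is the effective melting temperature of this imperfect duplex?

57°C

Primer base counts: A=2, T=4, G=6, C=9 → A+T=6, G+C=15
Perfect-match Tm = 2(6) + 4(15) = 12 + 60 = 72°C
Mismatches (positions where the bases are not complementary): 5 (at positions 1, 7, 10, 17, 21)
Effective Tm = 72 − 5×3 = 72 − 15 = 57°C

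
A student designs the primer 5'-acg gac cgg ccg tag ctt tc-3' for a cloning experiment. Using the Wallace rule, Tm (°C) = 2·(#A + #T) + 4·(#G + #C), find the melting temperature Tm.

66°C

Base counts: G=6, C=7, A=3, T=4
AT pairs contribute 7, GC pairs contribute 13.
Tm = 2×7 + 4×13 = 66°C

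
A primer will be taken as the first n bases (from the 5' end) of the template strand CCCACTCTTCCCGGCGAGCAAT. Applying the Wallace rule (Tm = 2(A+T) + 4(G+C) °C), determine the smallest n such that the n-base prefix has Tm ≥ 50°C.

First 14 bases: CCCACTCTTCCCGG → Tm = 48°C (< 50°C)
First 15 bases: CCCACTCTTCCCGGC → Tm = 52°C (≥ 50°C)
Each additional base adds 2°C (A/T) or 4°C (G/C), so Tm is non-decreasing in n; n = 15 is the first length to reach 50°C.

n = 15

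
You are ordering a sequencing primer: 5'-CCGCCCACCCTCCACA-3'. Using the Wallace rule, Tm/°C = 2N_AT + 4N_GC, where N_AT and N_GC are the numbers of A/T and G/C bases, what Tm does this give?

56°C

Scanning the sequence gives C=11, T=1, G=1, A=3.
AT pairs contribute 4, GC pairs contribute 12.
Tm = 4·12 + 2·4 = 48 + 8 = 56°C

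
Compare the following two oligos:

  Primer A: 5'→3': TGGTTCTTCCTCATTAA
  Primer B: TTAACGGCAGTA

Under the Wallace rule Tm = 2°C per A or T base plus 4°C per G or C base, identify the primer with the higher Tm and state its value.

Primer A: A+T=11, G+C=6 → Tm = 2(11)+4(6) = 46°C
Primer B: A+T=7, G+C=5 → Tm = 2(7)+4(5) = 34°C
46°C vs 34°C → primer A is higher.

Primer A, 46°C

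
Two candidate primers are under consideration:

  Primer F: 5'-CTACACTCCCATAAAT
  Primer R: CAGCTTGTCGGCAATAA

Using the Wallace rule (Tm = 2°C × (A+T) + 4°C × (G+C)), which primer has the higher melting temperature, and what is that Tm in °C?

Primer R, 50°C

Primer F: A+T=10, G+C=6 → Tm = 2(10)+4(6) = 44°C
Primer R: A+T=9, G+C=8 → Tm = 2(9)+4(8) = 50°C
44°C vs 50°C → primer R is higher.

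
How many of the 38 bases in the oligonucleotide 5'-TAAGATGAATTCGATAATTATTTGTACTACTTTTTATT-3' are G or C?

7

C=3, G=4, T=19, A=12
G+C = 4 + 3 = 7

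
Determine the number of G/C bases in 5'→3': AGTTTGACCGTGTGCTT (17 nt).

8

G=5, T=7, C=3, A=2
Total G or C: 5 + 3 = 8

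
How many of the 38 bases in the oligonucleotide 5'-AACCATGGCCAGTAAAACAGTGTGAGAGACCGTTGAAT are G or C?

C=7, G=10, A=14, T=7
G+C = 10 + 7 = 17

17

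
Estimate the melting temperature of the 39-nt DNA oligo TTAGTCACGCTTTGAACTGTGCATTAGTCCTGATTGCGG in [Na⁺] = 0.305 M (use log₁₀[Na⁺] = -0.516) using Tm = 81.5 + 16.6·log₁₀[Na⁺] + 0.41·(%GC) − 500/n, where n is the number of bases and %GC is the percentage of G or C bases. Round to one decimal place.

79.0°C

Length n = 39. Base counts: C=8, T=14, G=10, A=7
G+C = 18, so %GC = 18/39 × 100 = 46.154%
Salt term: 16.6 × (-0.516) = -8.566
GC term: 0.41 × 46.154 = 18.923; length term: −500/39 = −12.821
Tm = 81.5 + (-8.566) + 18.923 − 12.821 = 79.036 → 79.0°C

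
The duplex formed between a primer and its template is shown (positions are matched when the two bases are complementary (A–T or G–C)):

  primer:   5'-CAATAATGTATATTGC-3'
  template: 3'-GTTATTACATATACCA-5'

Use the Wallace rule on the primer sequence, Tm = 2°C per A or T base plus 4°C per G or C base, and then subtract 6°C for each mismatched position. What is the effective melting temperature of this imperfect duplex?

Primer base counts: A=6, T=6, G=2, C=2 → A+T=12, G+C=4
Perfect-match Tm = 2(12) + 4(4) = 24 + 16 = 40°C
Mismatches (positions where the bases are not complementary): 2 (at positions 14, 16)
Effective Tm = 40 − 2×6 = 40 − 12 = 28°C

28°C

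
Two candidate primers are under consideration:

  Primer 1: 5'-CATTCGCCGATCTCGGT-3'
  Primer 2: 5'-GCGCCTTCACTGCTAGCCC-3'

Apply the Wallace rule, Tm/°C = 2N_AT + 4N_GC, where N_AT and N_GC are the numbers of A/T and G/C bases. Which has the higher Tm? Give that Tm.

Primer 2, 64°C

Primer 1: A+T=7, G+C=10 → Tm = 2(7)+4(10) = 54°C
Primer 2: A+T=6, G+C=13 → Tm = 2(6)+4(13) = 64°C
54°C vs 64°C → primer 2 is higher.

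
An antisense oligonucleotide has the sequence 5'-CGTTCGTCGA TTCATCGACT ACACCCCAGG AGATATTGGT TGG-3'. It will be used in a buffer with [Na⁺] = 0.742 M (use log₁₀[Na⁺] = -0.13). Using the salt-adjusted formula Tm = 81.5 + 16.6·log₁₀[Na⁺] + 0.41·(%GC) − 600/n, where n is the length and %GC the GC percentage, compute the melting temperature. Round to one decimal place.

Length n = 43. Counting bases: G=11, T=12, C=11, A=9
G+C = 22, so %GC = 22/43 × 100 = 51.163%
Salt term: 16.6 × (-0.13) = -2.158
GC term: 0.41 × 51.163 = 20.977; length term: −600/43 = −13.953
Tm = 81.5 + (-2.158) + 20.977 − 13.953 = 86.366 → 86.4°C

86.4°C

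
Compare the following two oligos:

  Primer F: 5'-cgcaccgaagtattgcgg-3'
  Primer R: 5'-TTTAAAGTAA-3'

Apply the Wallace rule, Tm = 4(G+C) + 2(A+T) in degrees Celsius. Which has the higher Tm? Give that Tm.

Primer F, 58°C

Primer F: A+T=7, G+C=11 → Tm = 2(7)+4(11) = 58°C
Primer R: A+T=9, G+C=1 → Tm = 2(9)+4(1) = 22°C
58°C vs 22°C → primer F is higher.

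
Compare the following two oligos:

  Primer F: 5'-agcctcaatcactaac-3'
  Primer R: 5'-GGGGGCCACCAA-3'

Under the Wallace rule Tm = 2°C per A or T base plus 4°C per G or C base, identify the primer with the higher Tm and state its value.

Primer F, 46°C

Primer F: A+T=9, G+C=7 → Tm = 2(9)+4(7) = 46°C
Primer R: A+T=3, G+C=9 → Tm = 2(3)+4(9) = 42°C
46°C vs 42°C → primer F is higher.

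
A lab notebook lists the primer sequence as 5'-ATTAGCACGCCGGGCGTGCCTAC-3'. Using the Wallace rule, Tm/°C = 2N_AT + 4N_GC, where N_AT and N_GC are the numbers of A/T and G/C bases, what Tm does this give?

76°C

Scanning the sequence gives G=7, T=4, A=4, C=8.
So N_AT = 8 and N_GC = 15.
Tm = 2(8) + 4(15) = 16 + 60 = 76°C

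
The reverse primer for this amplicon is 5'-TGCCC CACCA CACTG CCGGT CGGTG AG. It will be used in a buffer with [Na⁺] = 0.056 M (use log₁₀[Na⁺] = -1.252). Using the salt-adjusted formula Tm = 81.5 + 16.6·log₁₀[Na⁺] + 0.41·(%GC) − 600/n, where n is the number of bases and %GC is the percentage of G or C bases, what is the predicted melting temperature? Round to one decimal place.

Length n = 27. Base counts: G=8, C=11, T=4, A=4
G+C = 19, so %GC = 19/27 × 100 = 70.37%
Salt term: 16.6 × (-1.252) = -20.783
GC term: 0.41 × 70.37 = 28.852; length term: −600/27 = −22.222
Tm = 81.5 + (-20.783) + 28.852 − 22.222 = 67.347 → 67.3°C

67.3°C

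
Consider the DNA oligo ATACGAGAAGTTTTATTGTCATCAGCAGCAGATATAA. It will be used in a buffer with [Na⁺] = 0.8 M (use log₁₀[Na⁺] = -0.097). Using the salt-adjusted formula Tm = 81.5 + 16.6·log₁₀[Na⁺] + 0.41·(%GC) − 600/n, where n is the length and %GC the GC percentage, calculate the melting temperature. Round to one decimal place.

77.0°C

Length n = 37. Base counts: T=11, G=7, C=5, A=14
G+C = 12, so %GC = 12/37 × 100 = 32.432%
Salt term: 16.6 × (-0.097) = -1.61
GC term: 0.41 × 32.432 = 13.297; length term: −600/37 = −16.216
Tm = 81.5 + (-1.61) + 13.297 − 16.216 = 76.971 → 77.0°C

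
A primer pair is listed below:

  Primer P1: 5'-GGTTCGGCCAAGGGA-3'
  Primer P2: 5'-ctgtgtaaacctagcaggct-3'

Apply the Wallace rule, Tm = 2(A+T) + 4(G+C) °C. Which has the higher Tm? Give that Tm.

Primer P1: A+T=5, G+C=10 → Tm = 2(5)+4(10) = 50°C
Primer P2: A+T=10, G+C=10 → Tm = 2(10)+4(10) = 60°C
50°C vs 60°C → primer P2 is higher.

Primer P2, 60°C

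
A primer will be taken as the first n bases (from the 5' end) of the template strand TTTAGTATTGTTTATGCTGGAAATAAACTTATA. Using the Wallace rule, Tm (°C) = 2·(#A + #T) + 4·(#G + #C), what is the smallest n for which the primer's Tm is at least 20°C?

First 8 bases: TTTAGTAT → Tm = 18°C (< 20°C)
First 9 bases: TTTAGTATT → Tm = 20°C (≥ 20°C)
Each additional base adds 2°C (A/T) or 4°C (G/C), so Tm is non-decreasing in n; n = 9 is the first length to reach 20°C.

n = 9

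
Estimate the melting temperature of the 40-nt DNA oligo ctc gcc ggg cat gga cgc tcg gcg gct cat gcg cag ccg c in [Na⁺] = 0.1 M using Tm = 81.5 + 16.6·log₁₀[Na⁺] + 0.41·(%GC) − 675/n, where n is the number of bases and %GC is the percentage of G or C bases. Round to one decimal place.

79.8°C

Length n = 40. T=5, A=4, C=16, G=15
G+C = 31, so %GC = 31/40 × 100 = 77.5%
Salt term: 16.6 × (-1) = -16.6
GC term: 0.41 × 77.5 = 31.775; length term: −675/40 = −16.875
Tm = 81.5 + (-16.6) + 31.775 − 16.875 = 79.8 → 79.8°C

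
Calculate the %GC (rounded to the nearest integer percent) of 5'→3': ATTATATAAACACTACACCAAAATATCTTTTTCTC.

A=14, C=8, G=0, T=13
G+C = 0 + 8 = 8 out of 35 bases
%GC = 8/35 × 100 = 22.86% ≈ 23%

23%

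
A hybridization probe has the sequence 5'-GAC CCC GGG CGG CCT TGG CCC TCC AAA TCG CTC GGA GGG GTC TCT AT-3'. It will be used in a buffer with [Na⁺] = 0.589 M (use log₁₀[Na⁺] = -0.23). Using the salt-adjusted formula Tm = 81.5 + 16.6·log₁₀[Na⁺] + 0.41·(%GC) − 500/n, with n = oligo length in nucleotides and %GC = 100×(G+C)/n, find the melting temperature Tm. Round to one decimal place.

Length n = 47. Counting bases: G=15, T=9, C=17, A=6
G+C = 32, so %GC = 32/47 × 100 = 68.085%
Salt term: 16.6 × (-0.23) = -3.818
GC term: 0.41 × 68.085 = 27.915; length term: −500/47 = −10.638
Tm = 81.5 + (-3.818) + 27.915 − 10.638 = 94.959 → 95.0°C

95.0°C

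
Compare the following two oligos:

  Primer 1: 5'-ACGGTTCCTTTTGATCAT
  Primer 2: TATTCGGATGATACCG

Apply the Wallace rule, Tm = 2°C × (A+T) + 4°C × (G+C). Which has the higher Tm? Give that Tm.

Primer 1, 50°C

Primer 1: A+T=11, G+C=7 → Tm = 2(11)+4(7) = 50°C
Primer 2: A+T=9, G+C=7 → Tm = 2(9)+4(7) = 46°C
50°C vs 46°C → primer 1 is higher.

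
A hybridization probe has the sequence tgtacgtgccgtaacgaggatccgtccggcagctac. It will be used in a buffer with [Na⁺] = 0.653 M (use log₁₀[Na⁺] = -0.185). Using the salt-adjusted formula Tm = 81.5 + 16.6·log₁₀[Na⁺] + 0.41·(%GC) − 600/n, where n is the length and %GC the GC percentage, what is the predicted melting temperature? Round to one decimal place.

Length n = 36. Counting bases: G=11, T=7, A=7, C=11
G+C = 22, so %GC = 22/36 × 100 = 61.111%
Salt term: 16.6 × (-0.185) = -3.071
GC term: 0.41 × 61.111 = 25.056; length term: −600/36 = −16.667
Tm = 81.5 + (-3.071) + 25.056 − 16.667 = 86.818 → 86.8°C

86.8°C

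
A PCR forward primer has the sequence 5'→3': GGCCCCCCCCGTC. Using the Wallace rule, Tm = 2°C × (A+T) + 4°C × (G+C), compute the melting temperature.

50°C

Scanning the sequence gives C=9, T=1, A=0, G=3.
A+T = 1, G+C = 12
Tm = 4·12 + 2·1 = 48 + 2 = 50°C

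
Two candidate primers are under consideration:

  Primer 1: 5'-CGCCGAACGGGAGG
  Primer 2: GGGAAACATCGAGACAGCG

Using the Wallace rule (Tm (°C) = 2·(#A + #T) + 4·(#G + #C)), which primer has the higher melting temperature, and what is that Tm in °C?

Primer 2, 60°C

Primer 1: A+T=3, G+C=11 → Tm = 2(3)+4(11) = 50°C
Primer 2: A+T=8, G+C=11 → Tm = 2(8)+4(11) = 60°C
50°C vs 60°C → primer 2 is higher.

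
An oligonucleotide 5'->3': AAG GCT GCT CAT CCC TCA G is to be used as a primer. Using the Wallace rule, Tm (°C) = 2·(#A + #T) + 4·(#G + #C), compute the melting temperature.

60°C

Base counts: A=4, C=7, T=4, G=4
So N_AT = 8 and N_GC = 11.
Tm = 4·11 + 2·8 = 44 + 16 = 60°C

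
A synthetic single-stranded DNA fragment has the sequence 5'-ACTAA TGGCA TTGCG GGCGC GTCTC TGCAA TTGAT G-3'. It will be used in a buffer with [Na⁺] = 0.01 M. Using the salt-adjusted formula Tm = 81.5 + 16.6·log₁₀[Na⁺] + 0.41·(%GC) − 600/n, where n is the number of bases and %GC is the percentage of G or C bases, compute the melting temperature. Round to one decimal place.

53.3°C

Length n = 36. G=11, A=7, T=10, C=8
G+C = 19, so %GC = 19/36 × 100 = 52.778%
Salt term: 16.6 × (-2) = -33.2
GC term: 0.41 × 52.778 = 21.639; length term: −600/36 = −16.667
Tm = 81.5 + (-33.2) + 21.639 − 16.667 = 53.272 → 53.3°C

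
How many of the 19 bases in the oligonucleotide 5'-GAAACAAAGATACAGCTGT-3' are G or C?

Base counts: G=4, A=9, T=3, C=3
Total G or C: 4 + 3 = 7

7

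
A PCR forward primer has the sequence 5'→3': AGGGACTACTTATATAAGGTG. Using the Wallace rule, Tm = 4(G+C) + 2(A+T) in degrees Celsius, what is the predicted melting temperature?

Base counts: G=6, A=7, C=2, T=6
AT pairs contribute 13, GC pairs contribute 8.
Tm = 4·8 + 2·13 = 32 + 26 = 58°C

58°C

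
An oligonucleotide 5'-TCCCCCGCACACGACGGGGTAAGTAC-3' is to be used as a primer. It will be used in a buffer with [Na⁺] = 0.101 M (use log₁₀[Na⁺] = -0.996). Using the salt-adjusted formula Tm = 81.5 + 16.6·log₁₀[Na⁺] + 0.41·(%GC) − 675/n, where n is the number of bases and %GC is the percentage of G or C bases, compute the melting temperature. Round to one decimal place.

Length n = 26. Base counts: A=6, C=10, T=3, G=7
G+C = 17, so %GC = 17/26 × 100 = 65.385%
Salt term: 16.6 × (-0.996) = -16.534
GC term: 0.41 × 65.385 = 26.808; length term: −675/26 = −25.962
Tm = 81.5 + (-16.534) + 26.808 − 25.962 = 65.812 → 65.8°C

65.8°C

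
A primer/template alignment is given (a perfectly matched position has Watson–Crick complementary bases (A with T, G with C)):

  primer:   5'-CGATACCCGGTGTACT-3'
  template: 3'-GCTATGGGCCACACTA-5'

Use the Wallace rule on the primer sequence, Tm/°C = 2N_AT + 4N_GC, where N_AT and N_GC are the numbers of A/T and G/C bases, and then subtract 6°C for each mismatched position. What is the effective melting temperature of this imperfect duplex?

38°C

Primer base counts: A=3, T=4, G=4, C=5 → A+T=7, G+C=9
Perfect-match Tm = 2(7) + 4(9) = 14 + 36 = 50°C
Mismatches (positions where the bases are not complementary): 2 (at positions 14, 15)
Effective Tm = 50 − 2×6 = 50 − 12 = 38°C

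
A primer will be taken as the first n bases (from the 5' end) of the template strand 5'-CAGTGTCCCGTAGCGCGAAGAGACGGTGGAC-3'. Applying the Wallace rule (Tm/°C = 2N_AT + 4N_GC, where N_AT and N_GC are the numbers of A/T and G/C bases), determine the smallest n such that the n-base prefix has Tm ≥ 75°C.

n = 24

First 23 bases: CAGTGTCCCGTAGCGCGAAGAGA → Tm = 74°C (< 75°C)
First 24 bases: CAGTGTCCCGTAGCGCGAAGAGAC → Tm = 78°C (≥ 75°C)
Each additional base adds 2°C (A/T) or 4°C (G/C), so Tm is non-decreasing in n; n = 24 is the first length to reach 75°C.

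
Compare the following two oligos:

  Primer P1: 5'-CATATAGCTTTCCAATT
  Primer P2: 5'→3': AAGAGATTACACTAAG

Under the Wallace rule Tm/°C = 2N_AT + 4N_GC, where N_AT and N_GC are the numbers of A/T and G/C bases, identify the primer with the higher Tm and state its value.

Primer P1: A+T=12, G+C=5 → Tm = 2(12)+4(5) = 44°C
Primer P2: A+T=11, G+C=5 → Tm = 2(11)+4(5) = 42°C
44°C vs 42°C → primer P1 is higher.

Primer P1, 44°C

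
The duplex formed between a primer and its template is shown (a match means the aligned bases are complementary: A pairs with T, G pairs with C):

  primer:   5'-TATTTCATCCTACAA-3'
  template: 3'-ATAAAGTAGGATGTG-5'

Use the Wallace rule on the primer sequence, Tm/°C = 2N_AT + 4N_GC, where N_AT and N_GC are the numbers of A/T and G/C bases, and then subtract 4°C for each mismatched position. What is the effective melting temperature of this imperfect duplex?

Primer base counts: A=5, T=6, G=0, C=4 → A+T=11, G+C=4
Perfect-match Tm = 2(11) + 4(4) = 22 + 16 = 38°C
Mismatches (positions where the bases are not complementary): 1 (at position 15)
Effective Tm = 38 − 1×4 = 38 − 4 = 34°C

34°C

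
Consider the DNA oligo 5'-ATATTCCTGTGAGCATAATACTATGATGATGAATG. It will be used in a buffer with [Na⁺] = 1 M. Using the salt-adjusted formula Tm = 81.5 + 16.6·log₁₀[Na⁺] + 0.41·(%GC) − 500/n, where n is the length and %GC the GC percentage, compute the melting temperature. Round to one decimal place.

Length n = 35. T=12, C=4, A=12, G=7
G+C = 11, so %GC = 11/35 × 100 = 31.429%
Salt term: 16.6 × (0) = 0
GC term: 0.41 × 31.429 = 12.886; length term: −500/35 = −14.286
Tm = 81.5 + (0) + 12.886 − 14.286 = 80.1 → 80.1°C

80.1°C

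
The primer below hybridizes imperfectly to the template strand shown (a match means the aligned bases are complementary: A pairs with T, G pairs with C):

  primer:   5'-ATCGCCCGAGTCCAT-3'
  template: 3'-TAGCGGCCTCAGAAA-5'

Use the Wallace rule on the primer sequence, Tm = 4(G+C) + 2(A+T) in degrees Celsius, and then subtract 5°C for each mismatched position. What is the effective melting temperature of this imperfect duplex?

33°C

Primer base counts: A=3, T=3, G=3, C=6 → A+T=6, G+C=9
Perfect-match Tm = 2(6) + 4(9) = 12 + 36 = 48°C
Mismatches (positions where the bases are not complementary): 3 (at positions 7, 13, 14)
Effective Tm = 48 − 3×5 = 48 − 15 = 33°C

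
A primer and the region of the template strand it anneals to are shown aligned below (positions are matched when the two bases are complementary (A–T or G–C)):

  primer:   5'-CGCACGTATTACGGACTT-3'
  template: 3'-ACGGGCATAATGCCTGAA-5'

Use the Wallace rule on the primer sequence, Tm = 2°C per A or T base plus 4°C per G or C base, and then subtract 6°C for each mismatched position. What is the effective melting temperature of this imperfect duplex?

Primer base counts: A=4, T=5, G=4, C=5 → A+T=9, G+C=9
Perfect-match Tm = 2(9) + 4(9) = 18 + 36 = 54°C
Mismatches (positions where the bases are not complementary): 2 (at positions 1, 4)
Effective Tm = 54 − 2×6 = 54 − 12 = 42°C

42°C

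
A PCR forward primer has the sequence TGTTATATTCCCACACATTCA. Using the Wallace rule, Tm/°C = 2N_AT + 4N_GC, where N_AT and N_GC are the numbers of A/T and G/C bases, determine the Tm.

A=6, C=6, G=1, T=8
A+T = 14, G+C = 7
Tm = 2×14 + 4×7 = 56°C

56°C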